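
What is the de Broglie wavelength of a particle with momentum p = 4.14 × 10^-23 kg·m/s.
1.60 × 10^-11 m

Using the de Broglie relation λ = h/p:

λ = h/p
λ = (6.626 × 10^-34 J·s) / (4.14 × 10^-23 kg·m/s)
λ = 1.60 × 10^-11 m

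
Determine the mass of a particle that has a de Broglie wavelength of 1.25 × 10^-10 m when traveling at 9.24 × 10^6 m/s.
5.74 × 10^-31 kg

From the de Broglie relation λ = h/(mv), we solve for m:

m = h/(λv)
m = (6.626 × 10^-34 J·s) / (1.25 × 10^-10 m × 9.24 × 10^6 m/s)
m = 5.74 × 10^-31 kg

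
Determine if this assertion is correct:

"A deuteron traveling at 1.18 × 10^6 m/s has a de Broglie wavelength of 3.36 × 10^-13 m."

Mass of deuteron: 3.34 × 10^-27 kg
False

The claim is incorrect.

Using λ = h/(mv):
λ = (6.626 × 10^-34 J·s) / (3.34 × 10^-27 kg × 1.18 × 10^6 m/s)
λ = 1.68 × 10^-13 m

The actual wavelength differs from the claimed 3.36 × 10^-13 m.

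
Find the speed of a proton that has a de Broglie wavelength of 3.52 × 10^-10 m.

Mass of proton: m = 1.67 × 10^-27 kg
1.13 × 10^3 m/s

From the de Broglie relation λ = h/(mv), we solve for v:

v = h/(mλ)
v = (6.626 × 10^-34 J·s) / (1.67 × 10^-27 kg × 3.52 × 10^-10 m)
v = 1.13 × 10^3 m/s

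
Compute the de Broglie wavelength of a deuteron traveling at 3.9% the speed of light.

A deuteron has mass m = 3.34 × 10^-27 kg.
1.70 × 10^-14 m

Using the de Broglie relation λ = h/(mv):

v = 3.9% × c = 1.169 × 10^7 m/s

λ = h/(mv)
λ = (6.626 × 10^-34 J·s) / (3.34 × 10^-27 kg × 1.169 × 10^7 m/s)
λ = 1.70 × 10^-14 m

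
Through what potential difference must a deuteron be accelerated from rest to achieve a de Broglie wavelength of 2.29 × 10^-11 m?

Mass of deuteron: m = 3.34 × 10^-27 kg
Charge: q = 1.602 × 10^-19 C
7.82 × 10^-1 V

From λ = h/√(2mqV), we solve for V:

λ² = h²/(2mqV)
V = h²/(2mqλ²)
V = (6.626 × 10^-34 J·s)² / (2 × 3.34 × 10^-27 kg × 1.602 × 10^-19 C × (2.29 × 10^-11 m)²)
V = 7.82 × 10^-1 V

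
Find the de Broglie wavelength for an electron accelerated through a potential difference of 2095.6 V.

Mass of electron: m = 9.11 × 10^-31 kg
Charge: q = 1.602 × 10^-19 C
2.68 × 10^-11 m

When a particle is accelerated through voltage V, it gains kinetic energy KE = qV.

The de Broglie wavelength is then λ = h/√(2mqV):

λ = h/√(2mqV)
λ = (6.626 × 10^-34 J·s) / √(2 × 9.11 × 10^-31 kg × 1.602 × 10^-19 C × 2095.6 V)
λ = 2.68 × 10^-11 m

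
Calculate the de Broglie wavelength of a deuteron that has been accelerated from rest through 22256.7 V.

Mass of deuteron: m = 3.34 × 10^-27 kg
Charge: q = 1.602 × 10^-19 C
1.36 × 10^-13 m

When a particle is accelerated through voltage V, it gains kinetic energy KE = qV.

The de Broglie wavelength is then λ = h/√(2mqV):

λ = h/√(2mqV)
λ = (6.626 × 10^-34 J·s) / √(2 × 3.34 × 10^-27 kg × 1.602 × 10^-19 C × 22256.7 V)
λ = 1.36 × 10^-13 m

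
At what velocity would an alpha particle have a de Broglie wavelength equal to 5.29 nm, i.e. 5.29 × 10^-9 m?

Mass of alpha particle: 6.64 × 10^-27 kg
1.89 × 10^1 m/s

From λ = h/(mv), solve for v:

v = h/(mλ)
v = (6.626 × 10^-34 J·s) / (6.64 × 10^-27 kg × 5.29 × 10^-9 m)
v = 1.89 × 10^1 m/s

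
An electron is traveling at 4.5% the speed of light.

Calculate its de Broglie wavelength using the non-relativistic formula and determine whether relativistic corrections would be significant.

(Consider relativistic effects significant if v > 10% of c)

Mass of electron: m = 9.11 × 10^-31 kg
No, relativistic corrections are not needed.

Using the non-relativistic de Broglie formula λ = h/(mv):

v = 4.5% × c = 1.349 × 10^7 m/s

λ = h/(mv)
λ = (6.626 × 10^-34 J·s) / (9.11 × 10^-31 kg × 1.349 × 10^7 m/s)
λ = 5.39 × 10^-11 m

Since v = 4.5% of c < 10% of c, relativistic corrections are NOT significant and this non-relativistic result is a good approximation.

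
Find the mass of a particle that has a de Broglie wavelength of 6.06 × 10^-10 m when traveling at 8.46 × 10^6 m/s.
1.29 × 10^-31 kg

From the de Broglie relation λ = h/(mv), we solve for m:

m = h/(λv)
m = (6.626 × 10^-34 J·s) / (6.06 × 10^-10 m × 8.46 × 10^6 m/s)
m = 1.29 × 10^-31 kg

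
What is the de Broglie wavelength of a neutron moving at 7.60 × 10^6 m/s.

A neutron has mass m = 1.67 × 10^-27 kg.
5.22 × 10^-14 m

Using the de Broglie relation λ = h/(mv):

λ = h/(mv)
λ = (6.626 × 10^-34 J·s) / (1.67 × 10^-27 kg × 7.60 × 10^6 m/s)
λ = 5.22 × 10^-14 m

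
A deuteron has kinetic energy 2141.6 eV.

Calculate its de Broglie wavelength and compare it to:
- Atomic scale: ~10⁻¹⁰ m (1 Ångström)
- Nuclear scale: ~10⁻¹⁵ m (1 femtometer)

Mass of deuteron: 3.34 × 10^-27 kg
λ = 4.38 × 10^-13 m, which is between nuclear and atomic scales.

Using λ = h/√(2mKE):

KE = 2141.6 eV = 3.431 × 10^-16 J

λ = h/√(2mKE)
λ = (6.626 × 10^-34 J·s) / √(2 × 3.34 × 10^-27 kg × 3.431 × 10^-16 J)
λ = 4.38 × 10^-13 m

Comparison:
- Atomic scale (10⁻¹⁰ m): λ is 0.0044× this size
- Nuclear scale (10⁻¹⁵ m): λ is 4.4e+02× this size

The wavelength is between nuclear and atomic scales.

This wavelength is appropriate for probing atomic structure but too large for nuclear physics experiments.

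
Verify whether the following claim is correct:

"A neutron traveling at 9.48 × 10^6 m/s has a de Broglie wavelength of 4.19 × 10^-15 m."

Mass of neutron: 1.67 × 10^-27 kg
False

The claim is incorrect.

Using λ = h/(mv):
λ = (6.626 × 10^-34 J·s) / (1.67 × 10^-27 kg × 9.48 × 10^6 m/s)
λ = 4.19 × 10^-14 m

The actual wavelength differs from the claimed 4.19 × 10^-15 m.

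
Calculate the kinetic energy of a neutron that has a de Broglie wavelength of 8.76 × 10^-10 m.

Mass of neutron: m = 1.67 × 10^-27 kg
1.71 × 10^-22 J (or 1.07 × 10^-3 eV)

From λ = h/√(2mKE), we solve for KE:

λ² = h²/(2mKE)
KE = h²/(2mλ²)
KE = (6.626 × 10^-34 J·s)² / (2 × 1.67 × 10^-27 kg × (8.76 × 10^-10 m)²)
KE = 1.71 × 10^-22 J
KE = 1.07 × 10^-3 eV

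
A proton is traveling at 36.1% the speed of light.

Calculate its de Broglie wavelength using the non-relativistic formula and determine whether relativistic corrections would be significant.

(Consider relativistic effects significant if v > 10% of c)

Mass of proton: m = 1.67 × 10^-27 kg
Yes, relativistic corrections are needed.

Using the non-relativistic de Broglie formula λ = h/(mv):

v = 36.1% × c = 1.082 × 10^8 m/s

λ = h/(mv)
λ = (6.626 × 10^-34 J·s) / (1.67 × 10^-27 kg × 1.082 × 10^8 m/s)
λ = 3.67 × 10^-15 m

Since v = 36.1% of c > 10% of c, relativistic corrections ARE significant and the actual wavelength would differ from this non-relativistic estimate.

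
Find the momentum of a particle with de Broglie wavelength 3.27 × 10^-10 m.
2.03 × 10^-24 kg·m/s

From the de Broglie relation λ = h/p, we solve for p:

p = h/λ
p = (6.626 × 10^-34 J·s) / (3.27 × 10^-10 m)
p = 2.03 × 10^-24 kg·m/s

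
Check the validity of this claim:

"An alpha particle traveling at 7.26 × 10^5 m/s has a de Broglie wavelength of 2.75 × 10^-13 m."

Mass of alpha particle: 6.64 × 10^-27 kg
False

The claim is incorrect.

Using λ = h/(mv):
λ = (6.626 × 10^-34 J·s) / (6.64 × 10^-27 kg × 7.26 × 10^5 m/s)
λ = 1.37 × 10^-13 m

The actual wavelength differs from the claimed 2.75 × 10^-13 m.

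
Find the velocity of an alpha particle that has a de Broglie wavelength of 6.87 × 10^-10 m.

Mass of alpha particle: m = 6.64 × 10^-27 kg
1.45 × 10^2 m/s

From the de Broglie relation λ = h/(mv), we solve for v:

v = h/(mλ)
v = (6.626 × 10^-34 J·s) / (6.64 × 10^-27 kg × 6.87 × 10^-10 m)
v = 1.45 × 10^2 m/s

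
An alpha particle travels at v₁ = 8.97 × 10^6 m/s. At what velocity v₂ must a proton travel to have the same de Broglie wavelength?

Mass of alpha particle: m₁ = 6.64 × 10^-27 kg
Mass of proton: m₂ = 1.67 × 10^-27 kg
v₂ = 3.57 × 10^7 m/s

For equal de Broglie wavelengths: λ₁ = λ₂

h/(m₁v₁) = h/(m₂v₂)
m₁v₁ = m₂v₂
v₂ = v₁ · (m₁/m₂)

v₂ = 8.97 × 10^6 m/s × (6.64 × 10^-27 kg / 1.67 × 10^-27 kg)
v₂ = 3.57 × 10^7 m/s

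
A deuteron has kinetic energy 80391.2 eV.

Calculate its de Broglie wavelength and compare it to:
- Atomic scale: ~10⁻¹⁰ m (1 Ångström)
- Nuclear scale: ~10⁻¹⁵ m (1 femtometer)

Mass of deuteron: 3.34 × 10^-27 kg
λ = 7.14 × 10^-14 m, which is between nuclear and atomic scales.

Using λ = h/√(2mKE):

KE = 80391.2 eV = 1.288 × 10^-14 J

λ = h/√(2mKE)
λ = (6.626 × 10^-34 J·s) / √(2 × 3.34 × 10^-27 kg × 1.288 × 10^-14 J)
λ = 7.14 × 10^-14 m

Comparison:
- Atomic scale (10⁻¹⁰ m): λ is 0.00071× this size
- Nuclear scale (10⁻¹⁵ m): λ is 71× this size

The wavelength is between nuclear and atomic scales.

This wavelength is appropriate for probing atomic structure but too large for nuclear physics experiments.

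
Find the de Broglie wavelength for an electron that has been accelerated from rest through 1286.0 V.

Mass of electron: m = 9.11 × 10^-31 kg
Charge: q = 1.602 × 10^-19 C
3.42 × 10^-11 m

When a particle is accelerated through voltage V, it gains kinetic energy KE = qV.

The de Broglie wavelength is then λ = h/√(2mqV):

λ = h/√(2mqV)
λ = (6.626 × 10^-34 J·s) / √(2 × 9.11 × 10^-31 kg × 1.602 × 10^-19 C × 1286.0 V)
λ = 3.42 × 10^-11 m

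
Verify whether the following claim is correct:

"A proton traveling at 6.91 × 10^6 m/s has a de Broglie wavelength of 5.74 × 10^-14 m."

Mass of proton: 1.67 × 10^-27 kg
True

The claim is correct.

Using λ = h/(mv):
λ = (6.626 × 10^-34 J·s) / (1.67 × 10^-27 kg × 6.91 × 10^6 m/s)
λ = 5.74 × 10^-14 m

This matches the claimed value.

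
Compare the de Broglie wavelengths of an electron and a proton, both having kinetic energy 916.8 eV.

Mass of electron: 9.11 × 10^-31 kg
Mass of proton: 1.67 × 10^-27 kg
The electron has the longer wavelength.

Using λ = h/√(2mKE):

For electron: λ₁ = h/√(2m₁KE) = 4.05 × 10^-11 m
For proton: λ₂ = h/√(2m₂KE) = 9.46 × 10^-13 m

Since λ ∝ 1/√m at constant kinetic energy, the lighter particle has the longer wavelength.

The electron has the longer de Broglie wavelength.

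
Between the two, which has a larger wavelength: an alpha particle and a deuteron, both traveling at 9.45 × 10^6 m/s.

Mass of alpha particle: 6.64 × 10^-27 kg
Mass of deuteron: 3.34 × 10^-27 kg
The deuteron has the longer wavelength.

Using λ = h/(mv), since both particles have the same velocity, the wavelength depends only on mass.

For alpha particle: λ₁ = h/(m₁v) = 1.06 × 10^-14 m
For deuteron: λ₂ = h/(m₂v) = 2.10 × 10^-14 m

Since λ ∝ 1/m at constant velocity, the lighter particle has the longer wavelength.

The deuteron has the longer de Broglie wavelength.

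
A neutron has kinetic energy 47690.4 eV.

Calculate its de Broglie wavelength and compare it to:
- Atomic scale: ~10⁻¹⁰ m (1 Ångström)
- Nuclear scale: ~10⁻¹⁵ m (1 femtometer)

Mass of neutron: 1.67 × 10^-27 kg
λ = 1.31 × 10^-13 m, which is between nuclear and atomic scales.

Using λ = h/√(2mKE):

KE = 47690.4 eV = 7.641 × 10^-15 J

λ = h/√(2mKE)
λ = (6.626 × 10^-34 J·s) / √(2 × 1.67 × 10^-27 kg × 7.641 × 10^-15 J)
λ = 1.31 × 10^-13 m

Comparison:
- Atomic scale (10⁻¹⁰ m): λ is 0.0013× this size
- Nuclear scale (10⁻¹⁵ m): λ is 1.3e+02× this size

The wavelength is between nuclear and atomic scales.

This wavelength is appropriate for probing atomic structure but too large for nuclear physics experiments.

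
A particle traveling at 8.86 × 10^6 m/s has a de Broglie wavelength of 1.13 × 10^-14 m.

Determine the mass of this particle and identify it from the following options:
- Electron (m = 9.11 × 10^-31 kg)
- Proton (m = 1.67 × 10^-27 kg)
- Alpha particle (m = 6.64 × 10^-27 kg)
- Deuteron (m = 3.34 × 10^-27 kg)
The particle is an alpha particle.

From λ = h/(mv), solve for mass:

m = h/(λv)
m = (6.626 × 10^-34 J·s) / (1.13 × 10^-14 m × 8.86 × 10^6 m/s)
m = 6.62 × 10^-27 kg

Comparing with the listed masses, this is closest to an alpha particle.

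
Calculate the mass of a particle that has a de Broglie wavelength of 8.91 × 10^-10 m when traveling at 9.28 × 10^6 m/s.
8.01 × 10^-32 kg

From the de Broglie relation λ = h/(mv), we solve for m:

m = h/(λv)
m = (6.626 × 10^-34 J·s) / (8.91 × 10^-10 m × 9.28 × 10^6 m/s)
m = 8.01 × 10^-32 kg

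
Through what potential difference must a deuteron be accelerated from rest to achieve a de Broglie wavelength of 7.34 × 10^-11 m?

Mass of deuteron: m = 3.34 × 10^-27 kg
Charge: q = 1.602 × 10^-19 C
7.62 × 10^-2 V

From λ = h/√(2mqV), we solve for V:

λ² = h²/(2mqV)
V = h²/(2mqλ²)
V = (6.626 × 10^-34 J·s)² / (2 × 3.34 × 10^-27 kg × 1.602 × 10^-19 C × (7.34 × 10^-11 m)²)
V = 7.62 × 10^-2 V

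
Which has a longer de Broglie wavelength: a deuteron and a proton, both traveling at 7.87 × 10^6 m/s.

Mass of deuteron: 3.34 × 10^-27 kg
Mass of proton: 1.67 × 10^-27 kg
The proton has the longer wavelength.

Using λ = h/(mv), since both particles have the same velocity, the wavelength depends only on mass.

For deuteron: λ₁ = h/(m₁v) = 2.52 × 10^-14 m
For proton: λ₂ = h/(m₂v) = 5.04 × 10^-14 m

Since λ ∝ 1/m at constant velocity, the lighter particle has the longer wavelength.

The proton has the longer de Broglie wavelength.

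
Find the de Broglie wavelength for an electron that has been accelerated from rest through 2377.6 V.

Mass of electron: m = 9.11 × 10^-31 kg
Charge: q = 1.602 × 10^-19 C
2.52 × 10^-11 m

When a particle is accelerated through voltage V, it gains kinetic energy KE = qV.

The de Broglie wavelength is then λ = h/√(2mqV):

λ = h/√(2mqV)
λ = (6.626 × 10^-34 J·s) / √(2 × 9.11 × 10^-31 kg × 1.602 × 10^-19 C × 2377.6 V)
λ = 2.52 × 10^-11 m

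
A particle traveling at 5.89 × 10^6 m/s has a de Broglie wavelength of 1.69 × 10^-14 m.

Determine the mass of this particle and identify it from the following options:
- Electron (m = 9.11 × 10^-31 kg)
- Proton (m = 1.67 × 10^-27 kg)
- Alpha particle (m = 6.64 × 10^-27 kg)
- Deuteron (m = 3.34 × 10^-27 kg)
The particle is an alpha particle.

From λ = h/(mv), solve for mass:

m = h/(λv)
m = (6.626 × 10^-34 J·s) / (1.69 × 10^-14 m × 5.89 × 10^6 m/s)
m = 6.66 × 10^-27 kg

Comparing with the listed masses, this is closest to an alpha particle.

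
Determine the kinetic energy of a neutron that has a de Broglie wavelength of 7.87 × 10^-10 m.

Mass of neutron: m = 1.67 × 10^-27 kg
2.12 × 10^-22 J (or 1.32 × 10^-3 eV)

From λ = h/√(2mKE), we solve for KE:

λ² = h²/(2mKE)
KE = h²/(2mλ²)
KE = (6.626 × 10^-34 J·s)² / (2 × 1.67 × 10^-27 kg × (7.87 × 10^-10 m)²)
KE = 2.12 × 10^-22 J
KE = 1.32 × 10^-3 eV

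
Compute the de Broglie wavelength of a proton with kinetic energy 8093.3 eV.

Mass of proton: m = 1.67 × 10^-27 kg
3.18 × 10^-13 m

Using λ = h/√(2mKE):

First convert KE to Joules: KE = 8093.3 eV = 1.297 × 10^-15 J

λ = h/√(2mKE)
λ = (6.626 × 10^-34 J·s) / √(2 × 1.67 × 10^-27 kg × 1.297 × 10^-15 J)
λ = 3.18 × 10^-13 m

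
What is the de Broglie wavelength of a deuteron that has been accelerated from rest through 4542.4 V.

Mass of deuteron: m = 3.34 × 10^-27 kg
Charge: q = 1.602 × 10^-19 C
3.01 × 10^-13 m

When a particle is accelerated through voltage V, it gains kinetic energy KE = qV.

The de Broglie wavelength is then λ = h/√(2mqV):

λ = h/√(2mqV)
λ = (6.626 × 10^-34 J·s) / √(2 × 3.34 × 10^-27 kg × 1.602 × 10^-19 C × 4542.4 V)
λ = 3.01 × 10^-13 m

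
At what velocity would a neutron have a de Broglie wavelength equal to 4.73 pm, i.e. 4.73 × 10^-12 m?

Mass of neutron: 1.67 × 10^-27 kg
8.39 × 10^4 m/s

From λ = h/(mv), solve for v:

v = h/(mλ)
v = (6.626 × 10^-34 J·s) / (1.67 × 10^-27 kg × 4.73 × 10^-12 m)
v = 8.39 × 10^4 m/s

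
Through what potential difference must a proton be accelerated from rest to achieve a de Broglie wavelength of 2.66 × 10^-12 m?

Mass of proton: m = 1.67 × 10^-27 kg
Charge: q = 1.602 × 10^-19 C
116 V

From λ = h/√(2mqV), we solve for V:

λ² = h²/(2mqV)
V = h²/(2mqλ²)
V = (6.626 × 10^-34 J·s)² / (2 × 1.67 × 10^-27 kg × 1.602 × 10^-19 C × (2.66 × 10^-12 m)²)
V = 116 V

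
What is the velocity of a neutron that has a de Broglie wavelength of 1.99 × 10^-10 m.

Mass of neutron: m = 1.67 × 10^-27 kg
1.99 × 10^3 m/s

From the de Broglie relation λ = h/(mv), we solve for v:

v = h/(mλ)
v = (6.626 × 10^-34 J·s) / (1.67 × 10^-27 kg × 1.99 × 10^-10 m)
v = 1.99 × 10^3 m/s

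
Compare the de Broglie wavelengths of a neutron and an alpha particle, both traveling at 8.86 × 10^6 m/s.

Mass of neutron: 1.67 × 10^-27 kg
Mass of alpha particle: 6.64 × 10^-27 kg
The neutron has the longer wavelength.

Using λ = h/(mv), since both particles have the same velocity, the wavelength depends only on mass.

For neutron: λ₁ = h/(m₁v) = 4.48 × 10^-14 m
For alpha particle: λ₂ = h/(m₂v) = 1.13 × 10^-14 m

Since λ ∝ 1/m at constant velocity, the lighter particle has the longer wavelength.

The neutron has the longer de Broglie wavelength.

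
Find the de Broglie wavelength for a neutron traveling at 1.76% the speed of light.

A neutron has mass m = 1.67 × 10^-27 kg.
7.52 × 10^-14 m

Using the de Broglie relation λ = h/(mv):

v = 1.76% × c = 5.276 × 10^6 m/s

λ = h/(mv)
λ = (6.626 × 10^-34 J·s) / (1.67 × 10^-27 kg × 5.276 × 10^6 m/s)
λ = 7.52 × 10^-14 m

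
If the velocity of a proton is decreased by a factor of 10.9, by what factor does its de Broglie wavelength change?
The wavelength increases by a factor of 10.9.

From λ = h/(mv), the wavelength is inversely proportional to velocity:

λ ∝ 1/v

If v → v/10.9, then λ → 10.9λ

When velocity is decreased by a factor of 10.9, the wavelength increases by a factor of 10.9.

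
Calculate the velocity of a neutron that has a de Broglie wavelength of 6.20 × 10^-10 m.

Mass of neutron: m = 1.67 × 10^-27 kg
6.40 × 10^2 m/s

From the de Broglie relation λ = h/(mv), we solve for v:

v = h/(mλ)
v = (6.626 × 10^-34 J·s) / (1.67 × 10^-27 kg × 6.20 × 10^-10 m)
v = 6.40 × 10^2 m/s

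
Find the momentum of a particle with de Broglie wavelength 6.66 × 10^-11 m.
9.95 × 10^-24 kg·m/s

From the de Broglie relation λ = h/p, we solve for p:

p = h/λ
p = (6.626 × 10^-34 J·s) / (6.66 × 10^-11 m)
p = 9.95 × 10^-24 kg·m/s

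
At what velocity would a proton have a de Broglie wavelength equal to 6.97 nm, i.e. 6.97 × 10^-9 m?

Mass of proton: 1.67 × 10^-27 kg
5.69 × 10^1 m/s

From λ = h/(mv), solve for v:

v = h/(mλ)
v = (6.626 × 10^-34 J·s) / (1.67 × 10^-27 kg × 6.97 × 10^-9 m)
v = 5.69 × 10^1 m/s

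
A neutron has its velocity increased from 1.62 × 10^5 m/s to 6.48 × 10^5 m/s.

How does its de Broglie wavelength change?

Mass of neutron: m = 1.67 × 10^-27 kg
The wavelength decreases by a factor of 4.

Using λ = h/(mv):

Initial wavelength: λ₁ = h/(mv₁) = 2.45 × 10^-12 m
Final wavelength: λ₂ = h/(mv₂) = 6.12 × 10^-13 m

Since λ ∝ 1/v, when velocity increases by a factor of 4, the wavelength decreases by a factor of 4.

λ₂/λ₁ = v₁/v₂ = 1/4

The wavelength decreases by a factor of 4.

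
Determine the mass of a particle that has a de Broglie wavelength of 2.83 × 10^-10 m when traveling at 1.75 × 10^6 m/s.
1.34 × 10^-30 kg

From the de Broglie relation λ = h/(mv), we solve for m:

m = h/(λv)
m = (6.626 × 10^-34 J·s) / (2.83 × 10^-10 m × 1.75 × 10^6 m/s)
m = 1.34 × 10^-30 kg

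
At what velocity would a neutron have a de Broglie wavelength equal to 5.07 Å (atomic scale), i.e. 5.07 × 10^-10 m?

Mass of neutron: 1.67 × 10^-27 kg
7.83 × 10^2 m/s

From λ = h/(mv), solve for v:

v = h/(mλ)
v = (6.626 × 10^-34 J·s) / (1.67 × 10^-27 kg × 5.07 × 10^-10 m)
v = 7.83 × 10^2 m/s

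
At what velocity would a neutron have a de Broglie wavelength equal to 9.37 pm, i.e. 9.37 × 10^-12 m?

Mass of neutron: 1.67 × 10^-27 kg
4.23 × 10^4 m/s

From λ = h/(mv), solve for v:

v = h/(mλ)
v = (6.626 × 10^-34 J·s) / (1.67 × 10^-27 kg × 9.37 × 10^-12 m)
v = 4.23 × 10^4 m/s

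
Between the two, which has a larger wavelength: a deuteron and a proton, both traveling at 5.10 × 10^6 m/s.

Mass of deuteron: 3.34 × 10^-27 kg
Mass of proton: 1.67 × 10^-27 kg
The proton has the longer wavelength.

Using λ = h/(mv), since both particles have the same velocity, the wavelength depends only on mass.

For deuteron: λ₁ = h/(m₁v) = 3.89 × 10^-14 m
For proton: λ₂ = h/(m₂v) = 7.78 × 10^-14 m

Since λ ∝ 1/m at constant velocity, the lighter particle has the longer wavelength.

The proton has the longer de Broglie wavelength.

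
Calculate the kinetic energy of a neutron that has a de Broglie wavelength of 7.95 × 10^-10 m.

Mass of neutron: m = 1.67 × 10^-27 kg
2.08 × 10^-22 J (or 1.30 × 10^-3 eV)

From λ = h/√(2mKE), we solve for KE:

λ² = h²/(2mKE)
KE = h²/(2mλ²)
KE = (6.626 × 10^-34 J·s)² / (2 × 1.67 × 10^-27 kg × (7.95 × 10^-10 m)²)
KE = 2.08 × 10^-22 J
KE = 1.30 × 10^-3 eV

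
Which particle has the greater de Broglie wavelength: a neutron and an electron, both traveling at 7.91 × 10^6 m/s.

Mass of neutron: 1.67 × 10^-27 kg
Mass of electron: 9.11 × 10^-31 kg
The electron has the longer wavelength.

Using λ = h/(mv), since both particles have the same velocity, the wavelength depends only on mass.

For neutron: λ₁ = h/(m₁v) = 5.02 × 10^-14 m
For electron: λ₂ = h/(m₂v) = 9.20 × 10^-11 m

Since λ ∝ 1/m at constant velocity, the lighter particle has the longer wavelength.

The electron has the longer de Broglie wavelength.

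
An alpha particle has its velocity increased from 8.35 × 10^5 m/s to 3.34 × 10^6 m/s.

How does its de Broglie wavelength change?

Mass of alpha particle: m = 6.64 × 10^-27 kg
The wavelength decreases by a factor of 4.

Using λ = h/(mv):

Initial wavelength: λ₁ = h/(mv₁) = 1.20 × 10^-13 m
Final wavelength: λ₂ = h/(mv₂) = 2.99 × 10^-14 m

Since λ ∝ 1/v, when velocity increases by a factor of 4, the wavelength decreases by a factor of 4.

λ₂/λ₁ = v₁/v₂ = 1/4

The wavelength decreases by a factor of 4.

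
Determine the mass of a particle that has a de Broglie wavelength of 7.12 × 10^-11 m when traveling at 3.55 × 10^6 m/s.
2.62 × 10^-30 kg

From the de Broglie relation λ = h/(mv), we solve for m:

m = h/(λv)
m = (6.626 × 10^-34 J·s) / (7.12 × 10^-11 m × 3.55 × 10^6 m/s)
m = 2.62 × 10^-30 kg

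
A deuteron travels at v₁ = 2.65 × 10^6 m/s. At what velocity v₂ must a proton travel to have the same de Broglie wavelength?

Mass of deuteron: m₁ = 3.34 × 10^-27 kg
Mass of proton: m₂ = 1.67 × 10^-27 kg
v₂ = 5.30 × 10^6 m/s

For equal de Broglie wavelengths: λ₁ = λ₂

h/(m₁v₁) = h/(m₂v₂)
m₁v₁ = m₂v₂
v₂ = v₁ · (m₁/m₂)

v₂ = 2.65 × 10^6 m/s × (3.34 × 10^-27 kg / 1.67 × 10^-27 kg)
v₂ = 5.30 × 10^6 m/s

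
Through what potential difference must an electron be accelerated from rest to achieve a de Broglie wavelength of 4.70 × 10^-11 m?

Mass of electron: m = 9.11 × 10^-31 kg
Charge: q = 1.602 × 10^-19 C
681 V

From λ = h/√(2mqV), we solve for V:

λ² = h²/(2mqV)
V = h²/(2mqλ²)
V = (6.626 × 10^-34 J·s)² / (2 × 9.11 × 10^-31 kg × 1.602 × 10^-19 C × (4.70 × 10^-11 m)²)
V = 681 V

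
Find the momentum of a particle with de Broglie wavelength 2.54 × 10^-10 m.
2.61 × 10^-24 kg·m/s

From the de Broglie relation λ = h/p, we solve for p:

p = h/λ
p = (6.626 × 10^-34 J·s) / (2.54 × 10^-10 m)
p = 2.61 × 10^-24 kg·m/s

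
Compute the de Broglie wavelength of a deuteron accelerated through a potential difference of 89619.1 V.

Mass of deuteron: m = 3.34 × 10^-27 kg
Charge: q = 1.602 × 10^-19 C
6.77 × 10^-14 m

When a particle is accelerated through voltage V, it gains kinetic energy KE = qV.

The de Broglie wavelength is then λ = h/√(2mqV):

λ = h/√(2mqV)
λ = (6.626 × 10^-34 J·s) / √(2 × 3.34 × 10^-27 kg × 1.602 × 10^-19 C × 89619.1 V)
λ = 6.77 × 10^-14 m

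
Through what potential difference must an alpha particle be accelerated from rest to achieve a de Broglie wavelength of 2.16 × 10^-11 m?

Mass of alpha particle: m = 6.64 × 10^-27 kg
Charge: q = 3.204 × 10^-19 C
2.21 × 10^-1 V

From λ = h/√(2mqV), we solve for V:

λ² = h²/(2mqV)
V = h²/(2mqλ²)
V = (6.626 × 10^-34 J·s)² / (2 × 6.64 × 10^-27 kg × 3.204 × 10^-19 C × (2.16 × 10^-11 m)²)
V = 2.21 × 10^-1 V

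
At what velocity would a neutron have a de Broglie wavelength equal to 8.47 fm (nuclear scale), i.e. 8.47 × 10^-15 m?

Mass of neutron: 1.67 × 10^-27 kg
4.68 × 10^7 m/s

From λ = h/(mv), solve for v:

v = h/(mλ)
v = (6.626 × 10^-34 J·s) / (1.67 × 10^-27 kg × 8.47 × 10^-15 m)
v = 4.68 × 10^7 m/s

Note: This velocity is 15.6% of the speed of light, so relativistic corrections would be needed for a more accurate calculation.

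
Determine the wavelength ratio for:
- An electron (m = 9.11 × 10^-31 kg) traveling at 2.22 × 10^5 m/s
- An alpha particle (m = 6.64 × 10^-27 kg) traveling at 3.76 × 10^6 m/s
λ₁/λ₂ = 1.23 × 10^5

Using λ = h/(mv):

λ₁ = h/(m₁v₁) = 3.28 × 10^-9 m
λ₂ = h/(m₂v₂) = 2.65 × 10^-14 m

Ratio λ₁/λ₂ = (m₂v₂)/(m₁v₁)
         = (6.64 × 10^-27 kg × 3.76 × 10^6 m/s) / (9.11 × 10^-31 kg × 2.22 × 10^5 m/s)
         = 1.23 × 10^5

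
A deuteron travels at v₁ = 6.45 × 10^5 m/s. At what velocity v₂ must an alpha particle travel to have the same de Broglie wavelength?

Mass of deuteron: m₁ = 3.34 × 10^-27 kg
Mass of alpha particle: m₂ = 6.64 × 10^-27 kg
v₂ = 3.24 × 10^5 m/s

For equal de Broglie wavelengths: λ₁ = λ₂

h/(m₁v₁) = h/(m₂v₂)
m₁v₁ = m₂v₂
v₂ = v₁ · (m₁/m₂)

v₂ = 6.45 × 10^5 m/s × (3.34 × 10^-27 kg / 6.64 × 10^-27 kg)
v₂ = 3.24 × 10^5 m/s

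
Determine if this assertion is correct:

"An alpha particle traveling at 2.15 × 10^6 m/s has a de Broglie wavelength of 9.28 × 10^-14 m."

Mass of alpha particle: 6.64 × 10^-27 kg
False

The claim is incorrect.

Using λ = h/(mv):
λ = (6.626 × 10^-34 J·s) / (6.64 × 10^-27 kg × 2.15 × 10^6 m/s)
λ = 4.64 × 10^-14 m

The actual wavelength differs from the claimed 9.28 × 10^-14 m.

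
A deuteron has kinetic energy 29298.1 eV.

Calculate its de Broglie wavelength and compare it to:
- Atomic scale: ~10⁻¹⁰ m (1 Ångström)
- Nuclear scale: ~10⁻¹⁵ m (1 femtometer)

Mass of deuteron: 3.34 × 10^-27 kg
λ = 1.18 × 10^-13 m, which is between nuclear and atomic scales.

Using λ = h/√(2mKE):

KE = 29298.1 eV = 4.694 × 10^-15 J

λ = h/√(2mKE)
λ = (6.626 × 10^-34 J·s) / √(2 × 3.34 × 10^-27 kg × 4.694 × 10^-15 J)
λ = 1.18 × 10^-13 m

Comparison:
- Atomic scale (10⁻¹⁰ m): λ is 0.0012× this size
- Nuclear scale (10⁻¹⁵ m): λ is 1.2e+02× this size

The wavelength is between nuclear and atomic scales.

This wavelength is appropriate for probing atomic structure but too large for nuclear physics experiments.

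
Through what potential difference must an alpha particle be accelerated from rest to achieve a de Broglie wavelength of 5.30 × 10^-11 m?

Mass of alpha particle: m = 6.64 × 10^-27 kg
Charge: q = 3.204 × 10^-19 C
3.67 × 10^-2 V

From λ = h/√(2mqV), we solve for V:

λ² = h²/(2mqV)
V = h²/(2mqλ²)
V = (6.626 × 10^-34 J·s)² / (2 × 6.64 × 10^-27 kg × 3.204 × 10^-19 C × (5.30 × 10^-11 m)²)
V = 3.67 × 10^-2 V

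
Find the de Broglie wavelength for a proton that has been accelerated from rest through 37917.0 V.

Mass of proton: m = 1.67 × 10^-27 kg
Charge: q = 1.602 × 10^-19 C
1.47 × 10^-13 m

When a particle is accelerated through voltage V, it gains kinetic energy KE = qV.

The de Broglie wavelength is then λ = h/√(2mqV):

λ = h/√(2mqV)
λ = (6.626 × 10^-34 J·s) / √(2 × 1.67 × 10^-27 kg × 1.602 × 10^-19 C × 37917.0 V)
λ = 1.47 × 10^-13 m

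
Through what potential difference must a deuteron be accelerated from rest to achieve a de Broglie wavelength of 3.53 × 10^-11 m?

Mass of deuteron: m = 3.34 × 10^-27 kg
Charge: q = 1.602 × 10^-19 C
3.29 × 10^-1 V

From λ = h/√(2mqV), we solve for V:

λ² = h²/(2mqV)
V = h²/(2mqλ²)
V = (6.626 × 10^-34 J·s)² / (2 × 3.34 × 10^-27 kg × 1.602 × 10^-19 C × (3.53 × 10^-11 m)²)
V = 3.29 × 10^-1 V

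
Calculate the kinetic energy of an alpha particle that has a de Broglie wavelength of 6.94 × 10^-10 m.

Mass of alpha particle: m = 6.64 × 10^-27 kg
6.86 × 10^-23 J (or 4.28 × 10^-4 eV)

From λ = h/√(2mKE), we solve for KE:

λ² = h²/(2mKE)
KE = h²/(2mλ²)
KE = (6.626 × 10^-34 J·s)² / (2 × 6.64 × 10^-27 kg × (6.94 × 10^-10 m)²)
KE = 6.86 × 10^-23 J
KE = 4.28 × 10^-4 eV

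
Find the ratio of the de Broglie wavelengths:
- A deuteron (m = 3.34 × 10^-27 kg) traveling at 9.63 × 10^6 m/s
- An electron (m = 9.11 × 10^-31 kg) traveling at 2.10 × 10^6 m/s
λ₁/λ₂ = 5.95 × 10^-5

Using λ = h/(mv):

λ₁ = h/(m₁v₁) = 2.06 × 10^-14 m
λ₂ = h/(m₂v₂) = 3.46 × 10^-10 m

Ratio λ₁/λ₂ = (m₂v₂)/(m₁v₁)
         = (9.11 × 10^-31 kg × 2.10 × 10^6 m/s) / (3.34 × 10^-27 kg × 9.63 × 10^6 m/s)
         = 5.95 × 10^-5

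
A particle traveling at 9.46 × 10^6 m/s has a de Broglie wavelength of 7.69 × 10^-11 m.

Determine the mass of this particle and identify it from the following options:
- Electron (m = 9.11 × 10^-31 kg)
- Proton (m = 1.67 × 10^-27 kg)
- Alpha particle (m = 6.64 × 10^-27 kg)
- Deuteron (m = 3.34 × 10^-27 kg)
The particle is an electron.

From λ = h/(mv), solve for mass:

m = h/(λv)
m = (6.626 × 10^-34 J·s) / (7.69 × 10^-11 m × 9.46 × 10^6 m/s)
m = 9.11 × 10^-31 kg

Comparing with the listed masses, this is closest to an electron.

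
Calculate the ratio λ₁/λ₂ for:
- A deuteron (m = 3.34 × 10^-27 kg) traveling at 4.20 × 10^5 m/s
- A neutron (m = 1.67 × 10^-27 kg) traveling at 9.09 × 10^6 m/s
λ₁/λ₂ = 10.8

Using λ = h/(mv):

λ₁ = h/(m₁v₁) = 4.72 × 10^-13 m
λ₂ = h/(m₂v₂) = 4.36 × 10^-14 m

Ratio λ₁/λ₂ = (m₂v₂)/(m₁v₁)
         = (1.67 × 10^-27 kg × 9.09 × 10^6 m/s) / (3.34 × 10^-27 kg × 4.20 × 10^5 m/s)
         = 10.8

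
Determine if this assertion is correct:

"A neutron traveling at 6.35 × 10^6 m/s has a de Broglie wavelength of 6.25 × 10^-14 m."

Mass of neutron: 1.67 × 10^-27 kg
True

The claim is correct.

Using λ = h/(mv):
λ = (6.626 × 10^-34 J·s) / (1.67 × 10^-27 kg × 6.35 × 10^6 m/s)
λ = 6.25 × 10^-14 m

This matches the claimed value.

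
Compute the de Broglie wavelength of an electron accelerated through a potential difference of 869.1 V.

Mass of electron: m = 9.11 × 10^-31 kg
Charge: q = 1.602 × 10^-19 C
4.16 × 10^-11 m

When a particle is accelerated through voltage V, it gains kinetic energy KE = qV.

The de Broglie wavelength is then λ = h/√(2mqV):

λ = h/√(2mqV)
λ = (6.626 × 10^-34 J·s) / √(2 × 9.11 × 10^-31 kg × 1.602 × 10^-19 C × 869.1 V)
λ = 4.16 × 10^-11 m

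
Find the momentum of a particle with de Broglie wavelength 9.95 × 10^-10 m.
6.66 × 10^-25 kg·m/s

From the de Broglie relation λ = h/p, we solve for p:

p = h/λ
p = (6.626 × 10^-34 J·s) / (9.95 × 10^-10 m)
p = 6.66 × 10^-25 kg·m/s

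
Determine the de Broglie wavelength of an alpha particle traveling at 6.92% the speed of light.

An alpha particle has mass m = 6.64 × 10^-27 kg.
4.81 × 10^-15 m

Using the de Broglie relation λ = h/(mv):

v = 6.92% × c = 2.075 × 10^7 m/s

λ = h/(mv)
λ = (6.626 × 10^-34 J·s) / (6.64 × 10^-27 kg × 2.075 × 10^7 m/s)
λ = 4.81 × 10^-15 m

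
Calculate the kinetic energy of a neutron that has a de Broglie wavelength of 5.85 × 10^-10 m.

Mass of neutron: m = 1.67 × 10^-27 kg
3.84 × 10^-22 J (or 2.40 × 10^-3 eV)

From λ = h/√(2mKE), we solve for KE:

λ² = h²/(2mKE)
KE = h²/(2mλ²)
KE = (6.626 × 10^-34 J·s)² / (2 × 1.67 × 10^-27 kg × (5.85 × 10^-10 m)²)
KE = 3.84 × 10^-22 J
KE = 2.40 × 10^-3 eV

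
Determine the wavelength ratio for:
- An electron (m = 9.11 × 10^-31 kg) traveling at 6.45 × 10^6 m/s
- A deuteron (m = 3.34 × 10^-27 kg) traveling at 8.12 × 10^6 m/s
λ₁/λ₂ = 4.62 × 10^3

Using λ = h/(mv):

λ₁ = h/(m₁v₁) = 1.13 × 10^-10 m
λ₂ = h/(m₂v₂) = 2.44 × 10^-14 m

Ratio λ₁/λ₂ = (m₂v₂)/(m₁v₁)
         = (3.34 × 10^-27 kg × 8.12 × 10^6 m/s) / (9.11 × 10^-31 kg × 6.45 × 10^6 m/s)
         = 4.62 × 10^3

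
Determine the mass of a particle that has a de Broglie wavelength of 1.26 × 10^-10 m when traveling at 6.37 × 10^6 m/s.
8.26 × 10^-31 kg

From the de Broglie relation λ = h/(mv), we solve for m:

m = h/(λv)
m = (6.626 × 10^-34 J·s) / (1.26 × 10^-10 m × 6.37 × 10^6 m/s)
m = 8.26 × 10^-31 kg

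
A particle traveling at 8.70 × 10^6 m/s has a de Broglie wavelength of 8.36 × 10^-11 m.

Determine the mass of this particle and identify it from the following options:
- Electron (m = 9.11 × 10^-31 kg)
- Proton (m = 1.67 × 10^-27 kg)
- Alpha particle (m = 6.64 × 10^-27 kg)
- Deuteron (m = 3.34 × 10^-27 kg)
The particle is an electron.

From λ = h/(mv), solve for mass:

m = h/(λv)
m = (6.626 × 10^-34 J·s) / (8.36 × 10^-11 m × 8.70 × 10^6 m/s)
m = 9.11 × 10^-31 kg

Comparing with the listed masses, this is closest to an electron.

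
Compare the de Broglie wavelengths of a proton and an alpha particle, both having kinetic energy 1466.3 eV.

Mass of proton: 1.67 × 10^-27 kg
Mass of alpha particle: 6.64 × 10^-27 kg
The proton has the longer wavelength.

Using λ = h/√(2mKE):

For proton: λ₁ = h/√(2m₁KE) = 7.48 × 10^-13 m
For alpha particle: λ₂ = h/√(2m₂KE) = 3.75 × 10^-13 m

Since λ ∝ 1/√m at constant kinetic energy, the lighter particle has the longer wavelength.

The proton has the longer de Broglie wavelength.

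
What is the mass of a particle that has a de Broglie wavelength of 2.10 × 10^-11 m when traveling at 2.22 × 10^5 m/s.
1.42 × 10^-28 kg

From the de Broglie relation λ = h/(mv), we solve for m:

m = h/(λv)
m = (6.626 × 10^-34 J·s) / (2.10 × 10^-11 m × 2.22 × 10^5 m/s)
m = 1.42 × 10^-28 kg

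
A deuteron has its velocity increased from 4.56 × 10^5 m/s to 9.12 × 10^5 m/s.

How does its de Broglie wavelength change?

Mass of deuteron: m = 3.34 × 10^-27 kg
The wavelength decreases by a factor of 2.

Using λ = h/(mv):

Initial wavelength: λ₁ = h/(mv₁) = 4.35 × 10^-13 m
Final wavelength: λ₂ = h/(mv₂) = 2.18 × 10^-13 m

Since λ ∝ 1/v, when velocity increases by a factor of 2, the wavelength decreases by a factor of 2.

λ₂/λ₁ = v₁/v₂ = 1/2

The wavelength decreases by a factor of 2.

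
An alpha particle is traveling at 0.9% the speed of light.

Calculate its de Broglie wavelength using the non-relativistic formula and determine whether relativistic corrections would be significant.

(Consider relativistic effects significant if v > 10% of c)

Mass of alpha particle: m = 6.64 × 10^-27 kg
No, relativistic corrections are not needed.

Using the non-relativistic de Broglie formula λ = h/(mv):

v = 0.9% × c = 2.698 × 10^6 m/s

λ = h/(mv)
λ = (6.626 × 10^-34 J·s) / (6.64 × 10^-27 kg × 2.698 × 10^6 m/s)
λ = 3.70 × 10^-14 m

Since v = 0.9% of c < 10% of c, relativistic corrections are NOT significant and this non-relativistic result is a good approximation.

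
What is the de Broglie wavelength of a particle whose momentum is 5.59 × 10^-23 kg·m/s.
1.19 × 10^-11 m

Using the de Broglie relation λ = h/p:

λ = h/p
λ = (6.626 × 10^-34 J·s) / (5.59 × 10^-23 kg·m/s)
λ = 1.19 × 10^-11 m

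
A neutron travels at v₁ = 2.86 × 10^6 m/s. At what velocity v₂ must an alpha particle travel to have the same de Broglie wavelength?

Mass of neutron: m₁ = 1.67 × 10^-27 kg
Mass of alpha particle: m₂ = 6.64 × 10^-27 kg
v₂ = 7.19 × 10^5 m/s

For equal de Broglie wavelengths: λ₁ = λ₂

h/(m₁v₁) = h/(m₂v₂)
m₁v₁ = m₂v₂
v₂ = v₁ · (m₁/m₂)

v₂ = 2.86 × 10^6 m/s × (1.67 × 10^-27 kg / 6.64 × 10^-27 kg)
v₂ = 7.19 × 10^5 m/s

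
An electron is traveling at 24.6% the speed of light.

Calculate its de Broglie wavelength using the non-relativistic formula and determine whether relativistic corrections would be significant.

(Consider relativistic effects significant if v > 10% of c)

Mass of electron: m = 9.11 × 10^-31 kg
Yes, relativistic corrections are needed.

Using the non-relativistic de Broglie formula λ = h/(mv):

v = 24.6% × c = 7.375 × 10^7 m/s

λ = h/(mv)
λ = (6.626 × 10^-34 J·s) / (9.11 × 10^-31 kg × 7.375 × 10^7 m/s)
λ = 9.86 × 10^-12 m

Since v = 24.6% of c > 10% of c, relativistic corrections ARE significant and the actual wavelength would differ from this non-relativistic estimate.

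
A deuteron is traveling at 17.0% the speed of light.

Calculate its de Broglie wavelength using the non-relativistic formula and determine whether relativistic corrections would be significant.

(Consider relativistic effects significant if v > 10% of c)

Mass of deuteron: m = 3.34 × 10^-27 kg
Yes, relativistic corrections are needed.

Using the non-relativistic de Broglie formula λ = h/(mv):

v = 17.0% × c = 5.096 × 10^7 m/s

λ = h/(mv)
λ = (6.626 × 10^-34 J·s) / (3.34 × 10^-27 kg × 5.096 × 10^7 m/s)
λ = 3.89 × 10^-15 m

Since v = 17.0% of c > 10% of c, relativistic corrections ARE significant and the actual wavelength would differ from this non-relativistic estimate.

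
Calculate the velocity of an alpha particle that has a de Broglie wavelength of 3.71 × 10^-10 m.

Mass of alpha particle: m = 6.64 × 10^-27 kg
2.69 × 10^2 m/s

From the de Broglie relation λ = h/(mv), we solve for v:

v = h/(mλ)
v = (6.626 × 10^-34 J·s) / (6.64 × 10^-27 kg × 3.71 × 10^-10 m)
v = 2.69 × 10^2 m/s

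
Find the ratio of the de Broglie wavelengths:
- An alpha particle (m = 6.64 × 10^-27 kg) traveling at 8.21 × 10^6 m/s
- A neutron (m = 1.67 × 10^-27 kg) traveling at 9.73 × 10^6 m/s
λ₁/λ₂ = 0.298

Using λ = h/(mv):

λ₁ = h/(m₁v₁) = 1.22 × 10^-14 m
λ₂ = h/(m₂v₂) = 4.08 × 10^-14 m

Ratio λ₁/λ₂ = (m₂v₂)/(m₁v₁)
         = (1.67 × 10^-27 kg × 9.73 × 10^6 m/s) / (6.64 × 10^-27 kg × 8.21 × 10^6 m/s)
         = 0.298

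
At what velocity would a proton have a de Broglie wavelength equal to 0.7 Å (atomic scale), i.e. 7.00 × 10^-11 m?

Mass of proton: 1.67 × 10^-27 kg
5.67 × 10^3 m/s

From λ = h/(mv), solve for v:

v = h/(mλ)
v = (6.626 × 10^-34 J·s) / (1.67 × 10^-27 kg × 7.00 × 10^-11 m)
v = 5.67 × 10^3 m/s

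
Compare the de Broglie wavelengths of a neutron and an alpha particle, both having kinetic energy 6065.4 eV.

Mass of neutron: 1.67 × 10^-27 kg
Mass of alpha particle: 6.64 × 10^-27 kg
The neutron has the longer wavelength.

Using λ = h/√(2mKE):

For neutron: λ₁ = h/√(2m₁KE) = 3.68 × 10^-13 m
For alpha particle: λ₂ = h/√(2m₂KE) = 1.84 × 10^-13 m

Since λ ∝ 1/√m at constant kinetic energy, the lighter particle has the longer wavelength.

The neutron has the longer de Broglie wavelength.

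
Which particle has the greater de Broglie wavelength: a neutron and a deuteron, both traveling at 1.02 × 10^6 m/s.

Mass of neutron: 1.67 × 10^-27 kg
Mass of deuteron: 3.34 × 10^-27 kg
The neutron has the longer wavelength.

Using λ = h/(mv), since both particles have the same velocity, the wavelength depends only on mass.

For neutron: λ₁ = h/(m₁v) = 3.89 × 10^-13 m
For deuteron: λ₂ = h/(m₂v) = 1.94 × 10^-13 m

Since λ ∝ 1/m at constant velocity, the lighter particle has the longer wavelength.

The neutron has the longer de Broglie wavelength.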